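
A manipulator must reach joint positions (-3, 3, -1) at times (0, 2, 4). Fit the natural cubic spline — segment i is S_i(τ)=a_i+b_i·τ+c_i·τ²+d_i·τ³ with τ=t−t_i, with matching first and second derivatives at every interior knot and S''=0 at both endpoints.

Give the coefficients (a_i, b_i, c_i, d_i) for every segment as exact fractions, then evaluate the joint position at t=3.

Δ: Δ0=3, Δ1=-2
row 1: diag=8, rhs=-30; c'=1/4, d'=-15/4
back: M1=-15/4
M: M0=0, M1=-15/4, M2=0
seg 0: a=-3, c=M0/2=0, d=(M1−M0)/(6·2)=-5/16, b=Δ0−h0·(2M0+M1)/6=17/4
seg 1: a=3, c=M1/2=-15/8, d=(M2−M1)/(6·2)=5/16, b=Δ1−h1·(2M1+M2)/6=1/2
t_q=3 → seg 1, τ=1; S=3+1/2·τ+-15/8·τ²+5/16·τ³=31/16

  seg 0: a=-3 b=17/4 c=0 d=-5/16
  seg 1: a=3 b=1/2 c=-15/8 d=5/16
S(3) = 31/16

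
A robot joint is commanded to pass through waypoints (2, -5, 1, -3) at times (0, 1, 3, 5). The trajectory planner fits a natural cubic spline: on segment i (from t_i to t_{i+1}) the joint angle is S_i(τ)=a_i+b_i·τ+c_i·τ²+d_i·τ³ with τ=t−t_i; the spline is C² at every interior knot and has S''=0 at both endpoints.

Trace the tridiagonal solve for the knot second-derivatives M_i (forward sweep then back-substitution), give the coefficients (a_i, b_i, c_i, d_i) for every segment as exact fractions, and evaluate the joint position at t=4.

  seg 0: a=2 b=-199/22 c=0 d=45/22
  seg 1: a=-5 b=-32/11 c=135/22 d=-35/22
  seg 2: a=1 b=28/11 c=-75/22 d=25/44
S(4) = 31/44

Δ: Δ0=-7, Δ1=3, Δ2=-2
row 1: diag=6, rhs=60; c'=1/3, d'=10
row 2: denom=8−2·1/3=22/3; d'=(-30−2·10)/(22/3)=-75/11
back: M2=-75/11
back: M1=10−1/3·-75/11=135/11
M: M0=0, M1=135/11, M2=-75/11, M3=0
seg 0: a=2, c=M0/2=0, d=(M1−M0)/(6·1)=45/22, b=Δ0−h0·(2M0+M1)/6=-199/22
seg 1: a=-5, c=M1/2=135/22, d=(M2−M1)/(6·2)=-35/22, b=Δ1−h1·(2M1+M2)/6=-32/11
seg 2: a=1, c=M2/2=-75/22, d=(M3−M2)/(6·2)=25/44, b=Δ2−h2·(2M2+M3)/6=28/11
t_q=4 → seg 2, τ=1; S=1+28/11·τ+-75/22·τ²+25/44·τ³=31/44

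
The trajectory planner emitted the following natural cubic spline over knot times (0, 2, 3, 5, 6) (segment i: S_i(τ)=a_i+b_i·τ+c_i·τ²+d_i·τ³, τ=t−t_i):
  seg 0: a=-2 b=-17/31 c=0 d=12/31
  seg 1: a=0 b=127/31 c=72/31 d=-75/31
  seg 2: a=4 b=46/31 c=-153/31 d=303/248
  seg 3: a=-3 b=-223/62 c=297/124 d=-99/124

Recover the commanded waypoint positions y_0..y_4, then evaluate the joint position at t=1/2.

y_0 = S_0(0) = a_0 = -2
y_1 = S_1(0) = a_1 = 0
y_2 = S_2(0) = a_2 = 4
y_3 = S_3(0) = a_3 = -3
y_4 = S_3(1) = -5
t_q=1/2 is in segment 0 (τ=1/2); S_0(τ)=-69/31

y_0=-2 y_1=0 y_2=4 y_3=-3 y_4=-5
S(1/2) = -69/31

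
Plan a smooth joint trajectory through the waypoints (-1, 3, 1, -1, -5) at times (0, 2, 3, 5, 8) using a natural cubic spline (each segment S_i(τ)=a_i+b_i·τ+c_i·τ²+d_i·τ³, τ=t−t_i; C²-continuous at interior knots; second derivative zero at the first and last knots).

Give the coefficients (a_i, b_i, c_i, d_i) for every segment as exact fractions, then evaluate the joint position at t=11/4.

Δ: Δ0=2, Δ1=-2, Δ2=-1, Δ3=-4/3
row 1: diag=6, rhs=-24; c'=1/6, d'=-4
row 2: denom=6−1·1/6=35/6; d'=(6−1·-4)/(35/6)=12/7
row 3: denom=10−2·12/35=326/35; d'=(-2−2·12/7)/(326/35)=-95/163
back: M3=-95/163
back: M2=12/7−12/35·-95/163=312/163
back: M1=-4−1/6·312/163=-704/163
M: M0=0, M1=-704/163, M2=312/163, M3=-95/163, M4=0
seg 0: a=-1, c=M0/2=0, d=(M1−M0)/(6·2)=-176/489, b=Δ0−h0·(2M0+M1)/6=1682/489
seg 1: a=3, c=M1/2=-352/163, d=(M2−M1)/(6·1)=508/489, b=Δ1−h1·(2M1+M2)/6=-430/489
seg 2: a=1, c=M2/2=156/163, d=(M3−M2)/(6·2)=-407/1956, b=Δ2−h2·(2M2+M3)/6=-1018/489
seg 3: a=-1, c=M3/2=-95/326, d=(M4−M3)/(6·3)=95/2934, b=Δ3−h3·(2M3+M4)/6=-367/489
t_q=11/4 → seg 1, τ=3/4; S=3+-430/489·τ+-352/163·τ²+508/489·τ³=4079/2608

  seg 0: a=-1 b=1682/489 c=0 d=-176/489
  seg 1: a=3 b=-430/489 c=-352/163 d=508/489
  seg 2: a=1 b=-1018/489 c=156/163 d=-407/1956
  seg 3: a=-1 b=-367/489 c=-95/326 d=95/2934
S(11/4) = 4079/2608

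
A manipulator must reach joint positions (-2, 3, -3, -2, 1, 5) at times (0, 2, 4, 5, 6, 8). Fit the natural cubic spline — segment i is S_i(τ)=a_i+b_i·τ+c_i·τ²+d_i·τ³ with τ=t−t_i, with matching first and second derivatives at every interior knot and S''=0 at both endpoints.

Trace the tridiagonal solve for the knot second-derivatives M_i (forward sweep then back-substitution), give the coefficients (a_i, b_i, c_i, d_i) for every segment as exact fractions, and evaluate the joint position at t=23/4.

  seg 0: a=-2 b=2089/482 c=0 d=-221/482
  seg 1: a=3 b=-563/482 c=-663/241 d=1769/1928
  seg 2: a=-3 b=-280/241 c=2655/964 d=-571/964
  seg 3: a=-2 b=2477/964 c=471/482 d=-527/964
  seg 4: a=1 b=695/241 c=-639/964 d=213/1928
S(23/4) = 15187/61696

Δ: Δ0=5/2, Δ1=-3, Δ2=1, Δ3=3, Δ4=2
row 1: diag=8, rhs=-33; c'=1/4, d'=-33/8
row 2: denom=6−2·1/4=11/2; d'=(24−2·-33/8)/(11/2)=129/22
row 3: denom=4−1·2/11=42/11; d'=(12−1·129/22)/(42/11)=45/28
row 4: denom=6−1·11/42=241/42; d'=(-6−1·45/28)/(241/42)=-639/482
back: M4=-639/482
back: M3=45/28−11/42·-639/482=471/241
back: M2=129/22−2/11·471/241=2655/482
back: M1=-33/8−1/4·2655/482=-1326/241
M: M0=0, M1=-1326/241, M2=2655/482, M3=471/241, M4=-639/482, M5=0
seg 0: a=-2, c=M0/2=0, d=(M1−M0)/(6·2)=-221/482, b=Δ0−h0·(2M0+M1)/6=2089/482
seg 1: a=3, c=M1/2=-663/241, d=(M2−M1)/(6·2)=1769/1928, b=Δ1−h1·(2M1+M2)/6=-563/482
seg 2: a=-3, c=M2/2=2655/964, d=(M3−M2)/(6·1)=-571/964, b=Δ2−h2·(2M2+M3)/6=-280/241
seg 3: a=-2, c=M3/2=471/482, d=(M4−M3)/(6·1)=-527/964, b=Δ3−h3·(2M3+M4)/6=2477/964
seg 4: a=1, c=M4/2=-639/964, d=(M5−M4)/(6·2)=213/1928, b=Δ4−h4·(2M4+M5)/6=695/241
t_q=23/4 → seg 3, τ=3/4; S=-2+2477/964·τ+471/482·τ²+-527/964·τ³=15187/61696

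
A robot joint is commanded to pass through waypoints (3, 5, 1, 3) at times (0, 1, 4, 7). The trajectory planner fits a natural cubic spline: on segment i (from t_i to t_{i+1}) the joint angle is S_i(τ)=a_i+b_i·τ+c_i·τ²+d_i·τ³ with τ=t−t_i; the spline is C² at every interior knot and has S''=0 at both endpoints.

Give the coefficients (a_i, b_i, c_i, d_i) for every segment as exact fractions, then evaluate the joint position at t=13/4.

  seg 0: a=3 b=220/87 c=0 d=-46/87
  seg 1: a=5 b=82/87 c=-46/29 d=8/29
  seg 2: a=1 b=-98/87 c=26/29 d=-26/261
S(13/4) = 259/116

Δ: Δ0=2, Δ1=-4/3, Δ2=2/3
row 1: diag=8, rhs=-20; c'=3/8, d'=-5/2
row 2: denom=12−3·3/8=87/8; d'=(12−3·-5/2)/(87/8)=52/29
back: M2=52/29
back: M1=-5/2−3/8·52/29=-92/29
M: M0=0, M1=-92/29, M2=52/29, M3=0
seg 0: a=3, c=M0/2=0, d=(M1−M0)/(6·1)=-46/87, b=Δ0−h0·(2M0+M1)/6=220/87
seg 1: a=5, c=M1/2=-46/29, d=(M2−M1)/(6·3)=8/29, b=Δ1−h1·(2M1+M2)/6=82/87
seg 2: a=1, c=M2/2=26/29, d=(M3−M2)/(6·3)=-26/261, b=Δ2−h2·(2M2+M3)/6=-98/87
t_q=13/4 → seg 1, τ=9/4; S=5+82/87·τ+-46/29·τ²+8/29·τ³=259/116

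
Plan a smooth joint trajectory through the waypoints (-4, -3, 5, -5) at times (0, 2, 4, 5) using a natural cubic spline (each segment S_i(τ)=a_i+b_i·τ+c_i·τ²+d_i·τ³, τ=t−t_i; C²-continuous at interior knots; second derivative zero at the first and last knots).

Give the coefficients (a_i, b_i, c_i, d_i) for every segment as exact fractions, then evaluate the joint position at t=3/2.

  seg 0: a=-4 b=-19/11 c=0 d=49/88
  seg 1: a=-3 b=109/22 c=147/44 d=-21/11
  seg 2: a=5 b=-101/22 c=-357/44 d=119/44
S(3/2) = -3317/704

Δ: Δ0=1/2, Δ1=4, Δ2=-10
row 1: diag=8, rhs=21; c'=1/4, d'=21/8
row 2: denom=6−2·1/4=11/2; d'=(-84−2·21/8)/(11/2)=-357/22
back: M2=-357/22
back: M1=21/8−1/4·-357/22=147/22
M: M0=0, M1=147/22, M2=-357/22, M3=0
seg 0: a=-4, c=M0/2=0, d=(M1−M0)/(6·2)=49/88, b=Δ0−h0·(2M0+M1)/6=-19/11
seg 1: a=-3, c=M1/2=147/44, d=(M2−M1)/(6·2)=-21/11, b=Δ1−h1·(2M1+M2)/6=109/22
seg 2: a=5, c=M2/2=-357/44, d=(M3−M2)/(6·1)=119/44, b=Δ2−h2·(2M2+M3)/6=-101/22
t_q=3/2 → seg 0, τ=3/2; S=-4+-19/11·τ+0·τ²+49/88·τ³=-3317/704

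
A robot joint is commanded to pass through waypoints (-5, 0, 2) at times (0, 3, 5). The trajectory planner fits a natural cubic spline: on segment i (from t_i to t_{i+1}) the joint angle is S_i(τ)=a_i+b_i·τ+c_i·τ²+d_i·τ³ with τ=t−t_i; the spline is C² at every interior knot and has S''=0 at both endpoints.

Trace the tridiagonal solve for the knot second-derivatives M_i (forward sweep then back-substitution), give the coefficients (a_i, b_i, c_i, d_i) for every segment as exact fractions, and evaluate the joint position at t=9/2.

  seg 0: a=-5 b=28/15 c=0 d=-1/45
  seg 1: a=0 b=19/15 c=-1/5 d=1/30
S(9/2) = 25/16

Δ: Δ0=5/3, Δ1=1
row 1: diag=10, rhs=-4; c'=1/5, d'=-2/5
back: M1=-2/5
M: M0=0, M1=-2/5, M2=0
seg 0: a=-5, c=M0/2=0, d=(M1−M0)/(6·3)=-1/45, b=Δ0−h0·(2M0+M1)/6=28/15
seg 1: a=0, c=M1/2=-1/5, d=(M2−M1)/(6·2)=1/30, b=Δ1−h1·(2M1+M2)/6=19/15
t_q=9/2 → seg 1, τ=3/2; S=0+19/15·τ+-1/5·τ²+1/30·τ³=25/16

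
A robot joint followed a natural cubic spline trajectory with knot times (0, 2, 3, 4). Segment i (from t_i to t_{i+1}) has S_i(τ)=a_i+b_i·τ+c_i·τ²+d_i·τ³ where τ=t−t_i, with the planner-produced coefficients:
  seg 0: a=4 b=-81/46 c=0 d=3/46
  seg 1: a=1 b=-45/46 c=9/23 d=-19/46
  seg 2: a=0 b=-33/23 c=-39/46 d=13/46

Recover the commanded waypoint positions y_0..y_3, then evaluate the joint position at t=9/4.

y_0=4 y_1=1 y_2=0 y_3=-2
S(9/4) = 99/128

y_0 = S_0(0) = a_0 = 4
y_1 = S_1(0) = a_1 = 1
y_2 = S_2(0) = a_2 = 0
y_3 = S_2(1) = -2
t_q=9/4 is in segment 1 (τ=1/4); S_1(τ)=99/128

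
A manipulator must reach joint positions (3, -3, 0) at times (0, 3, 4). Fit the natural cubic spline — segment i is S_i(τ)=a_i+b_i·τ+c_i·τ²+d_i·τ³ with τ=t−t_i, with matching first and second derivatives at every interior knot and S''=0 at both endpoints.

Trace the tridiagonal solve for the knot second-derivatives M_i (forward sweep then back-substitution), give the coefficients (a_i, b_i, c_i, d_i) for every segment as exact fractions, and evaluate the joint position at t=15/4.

Δ: Δ0=-2, Δ1=3
row 1: diag=8, rhs=30; c'=1/8, d'=15/4
back: M1=15/4
M: M0=0, M1=15/4, M2=0
seg 0: a=3, c=M0/2=0, d=(M1−M0)/(6·3)=5/24, b=Δ0−h0·(2M0+M1)/6=-31/8
seg 1: a=-3, c=M1/2=15/8, d=(M2−M1)/(6·1)=-5/8, b=Δ1−h1·(2M1+M2)/6=7/4
t_q=15/4 → seg 1, τ=3/4; S=-3+7/4·τ+15/8·τ²+-5/8·τ³=-459/512

  seg 0: a=3 b=-31/8 c=0 d=5/24
  seg 1: a=-3 b=7/4 c=15/8 d=-5/8
S(15/4) = -459/512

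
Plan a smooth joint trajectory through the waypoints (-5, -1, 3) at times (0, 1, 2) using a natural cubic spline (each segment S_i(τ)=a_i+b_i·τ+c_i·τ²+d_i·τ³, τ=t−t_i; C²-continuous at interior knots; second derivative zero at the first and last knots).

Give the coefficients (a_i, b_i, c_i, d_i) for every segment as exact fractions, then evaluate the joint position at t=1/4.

  seg 0: a=-5 b=4 c=0 d=0
  seg 1: a=-1 b=4 c=0 d=0
S(1/4) = -4

Δ: Δ0=4, Δ1=4
row 1: diag=4, rhs=0; c'=1/4, d'=0
back: M1=0
M: M0=0, M1=0, M2=0
seg 0: a=-5, c=M0/2=0, d=(M1−M0)/(6·1)=0, b=Δ0−h0·(2M0+M1)/6=4
seg 1: a=-1, c=M1/2=0, d=(M2−M1)/(6·1)=0, b=Δ1−h1·(2M1+M2)/6=4
t_q=1/4 → seg 0, τ=1/4; S=-5+4·τ+0·τ²+0·τ³=-4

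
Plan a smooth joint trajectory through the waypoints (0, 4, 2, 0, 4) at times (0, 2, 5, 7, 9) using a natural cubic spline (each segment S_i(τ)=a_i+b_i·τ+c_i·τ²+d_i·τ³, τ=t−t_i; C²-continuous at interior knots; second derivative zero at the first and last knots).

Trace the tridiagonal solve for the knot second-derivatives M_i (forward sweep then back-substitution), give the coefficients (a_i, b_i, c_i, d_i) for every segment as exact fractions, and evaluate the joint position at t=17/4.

  seg 0: a=0 b=1297/516 c=0 d=-265/2064
  seg 1: a=4 b=251/258 c=-265/344 d=77/1032
  seg 2: a=2 b=-1687/1032 c=-17/172 d=859/4128
  seg 3: a=0 b=241/516 c=791/688 d=-791/4128
S(17/4) = 69107/22016

Δ: Δ0=2, Δ1=-2/3, Δ2=-1, Δ3=2
row 1: diag=10, rhs=-16; c'=3/10, d'=-8/5
row 2: denom=10−3·3/10=91/10; d'=(-2−3·-8/5)/(91/10)=4/13
row 3: denom=8−2·20/91=688/91; d'=(18−2·4/13)/(688/91)=791/344
back: M3=791/344
back: M2=4/13−20/91·791/344=-17/86
back: M1=-8/5−3/10·-17/86=-265/172
M: M0=0, M1=-265/172, M2=-17/86, M3=791/344, M4=0
seg 0: a=0, c=M0/2=0, d=(M1−M0)/(6·2)=-265/2064, b=Δ0−h0·(2M0+M1)/6=1297/516
seg 1: a=4, c=M1/2=-265/344, d=(M2−M1)/(6·3)=77/1032, b=Δ1−h1·(2M1+M2)/6=251/258
seg 2: a=2, c=M2/2=-17/172, d=(M3−M2)/(6·2)=859/4128, b=Δ2−h2·(2M2+M3)/6=-1687/1032
seg 3: a=0, c=M3/2=791/688, d=(M4−M3)/(6·2)=-791/4128, b=Δ3−h3·(2M3+M4)/6=241/516
t_q=17/4 → seg 1, τ=9/4; S=4+251/258·τ+-265/344·τ²+77/1032·τ³=69107/22016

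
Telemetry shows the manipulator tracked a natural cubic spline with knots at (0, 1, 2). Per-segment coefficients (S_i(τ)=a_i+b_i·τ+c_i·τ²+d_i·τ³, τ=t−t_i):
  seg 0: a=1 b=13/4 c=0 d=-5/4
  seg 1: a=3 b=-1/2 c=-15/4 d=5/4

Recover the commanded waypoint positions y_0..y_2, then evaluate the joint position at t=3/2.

y_0 = S_0(0) = a_0 = 1
y_1 = S_1(0) = a_1 = 3
y_2 = S_1(1) = 0
t_q=3/2 is in segment 1 (τ=1/2); S_1(τ)=63/32

y_0=1 y_1=3 y_2=0
S(3/2) = 63/32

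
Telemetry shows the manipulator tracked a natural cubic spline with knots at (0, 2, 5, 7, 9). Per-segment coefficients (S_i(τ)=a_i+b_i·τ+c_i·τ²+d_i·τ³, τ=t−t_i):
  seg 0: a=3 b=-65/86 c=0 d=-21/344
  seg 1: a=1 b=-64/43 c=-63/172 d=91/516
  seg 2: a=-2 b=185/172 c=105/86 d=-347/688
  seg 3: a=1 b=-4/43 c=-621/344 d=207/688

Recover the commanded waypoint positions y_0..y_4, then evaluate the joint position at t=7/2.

y_0=3 y_1=1 y_2=-2 y_3=1 y_4=-4
S(7/2) = -2011/1376

y_0 = S_0(0) = a_0 = 3
y_1 = S_1(0) = a_1 = 1
y_2 = S_2(0) = a_2 = -2
y_3 = S_3(0) = a_3 = 1
y_4 = S_3(2) = -4
t_q=7/2 is in segment 1 (τ=3/2); S_1(τ)=-2011/1376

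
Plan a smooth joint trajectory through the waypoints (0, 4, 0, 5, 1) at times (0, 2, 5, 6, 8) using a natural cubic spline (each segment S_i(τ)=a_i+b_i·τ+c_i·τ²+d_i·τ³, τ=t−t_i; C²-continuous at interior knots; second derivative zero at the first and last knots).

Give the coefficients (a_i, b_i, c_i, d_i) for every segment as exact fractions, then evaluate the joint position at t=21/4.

  seg 0: a=0 b=2123/624 c=0 d=-875/2496
  seg 1: a=4 b=-251/312 c=-875/416 d=185/288
  seg 2: a=0 b=4891/1248 c=765/208 d=-3241/1248
  seg 3: a=5 b=1087/312 c=-1711/416 d=1711/2496
S(21/4) = 31125/26624

Δ: Δ0=2, Δ1=-4/3, Δ2=5, Δ3=-2
row 1: diag=10, rhs=-20; c'=3/10, d'=-2
row 2: denom=8−3·3/10=71/10; d'=(38−3·-2)/(71/10)=440/71
row 3: denom=6−1·10/71=416/71; d'=(-42−1·440/71)/(416/71)=-1711/208
back: M3=-1711/208
back: M2=440/71−10/71·-1711/208=765/104
back: M1=-2−3/10·765/104=-875/208
M: M0=0, M1=-875/208, M2=765/104, M3=-1711/208, M4=0
seg 0: a=0, c=M0/2=0, d=(M1−M0)/(6·2)=-875/2496, b=Δ0−h0·(2M0+M1)/6=2123/624
seg 1: a=4, c=M1/2=-875/416, d=(M2−M1)/(6·3)=185/288, b=Δ1−h1·(2M1+M2)/6=-251/312
seg 2: a=0, c=M2/2=765/208, d=(M3−M2)/(6·1)=-3241/1248, b=Δ2−h2·(2M2+M3)/6=4891/1248
seg 3: a=5, c=M3/2=-1711/416, d=(M4−M3)/(6·2)=1711/2496, b=Δ3−h3·(2M3+M4)/6=1087/312
t_q=21/4 → seg 2, τ=1/4; S=0+4891/1248·τ+765/208·τ²+-3241/1248·τ³=31125/26624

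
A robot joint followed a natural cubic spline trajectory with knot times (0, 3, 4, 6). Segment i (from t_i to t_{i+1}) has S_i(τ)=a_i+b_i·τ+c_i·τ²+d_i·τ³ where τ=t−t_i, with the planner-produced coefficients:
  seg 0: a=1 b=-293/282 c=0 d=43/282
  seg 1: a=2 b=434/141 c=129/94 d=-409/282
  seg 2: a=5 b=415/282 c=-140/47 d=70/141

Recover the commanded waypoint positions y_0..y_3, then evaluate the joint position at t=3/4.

y_0 = S_0(0) = a_0 = 1
y_1 = S_1(0) = a_1 = 2
y_2 = S_2(0) = a_2 = 5
y_3 = S_2(2) = 0
t_q=3/4 is in segment 0 (τ=3/4); S_0(τ)=1715/6016

y_0=1 y_1=2 y_2=5 y_3=0
S(3/4) = 1715/6016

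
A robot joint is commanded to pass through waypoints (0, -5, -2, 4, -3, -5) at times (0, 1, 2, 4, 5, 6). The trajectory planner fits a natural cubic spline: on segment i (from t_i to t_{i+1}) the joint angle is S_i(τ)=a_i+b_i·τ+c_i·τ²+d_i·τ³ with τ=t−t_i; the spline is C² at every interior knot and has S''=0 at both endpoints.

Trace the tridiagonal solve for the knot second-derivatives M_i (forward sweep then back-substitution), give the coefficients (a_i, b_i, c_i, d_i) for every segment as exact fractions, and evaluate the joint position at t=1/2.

  seg 0: a=0 b=-3211/465 c=0 d=886/465
  seg 1: a=-5 b=-553/465 c=886/155 d=-142/93
  seg 2: a=-2 b=2633/465 c=176/155 d=-37/30
  seg 3: a=4 b=-2137/465 c=-971/155 d=359/93
  seg 4: a=-3 b=-2578/465 c=824/155 d=-824/465
S(1/2) = -1993/620

Δ: Δ0=-5, Δ1=3, Δ2=3, Δ3=-7, Δ4=-2
row 1: diag=4, rhs=48; c'=1/4, d'=12
row 2: denom=6−1·1/4=23/4; d'=(0−1·12)/(23/4)=-48/23
row 3: denom=6−2·8/23=122/23; d'=(-60−2·-48/23)/(122/23)=-642/61
row 4: denom=4−1·23/122=465/122; d'=(30−1·-642/61)/(465/122)=1648/155
back: M4=1648/155
back: M3=-642/61−23/122·1648/155=-1942/155
back: M2=-48/23−8/23·-1942/155=352/155
back: M1=12−1/4·352/155=1772/155
M: M0=0, M1=1772/155, M2=352/155, M3=-1942/155, M4=1648/155, M5=0
seg 0: a=0, c=M0/2=0, d=(M1−M0)/(6·1)=886/465, b=Δ0−h0·(2M0+M1)/6=-3211/465
seg 1: a=-5, c=M1/2=886/155, d=(M2−M1)/(6·1)=-142/93, b=Δ1−h1·(2M1+M2)/6=-553/465
seg 2: a=-2, c=M2/2=176/155, d=(M3−M2)/(6·2)=-37/30, b=Δ2−h2·(2M2+M3)/6=2633/465
seg 3: a=4, c=M3/2=-971/155, d=(M4−M3)/(6·1)=359/93, b=Δ3−h3·(2M3+M4)/6=-2137/465
seg 4: a=-3, c=M4/2=824/155, d=(M5−M4)/(6·1)=-824/465, b=Δ4−h4·(2M4+M5)/6=-2578/465
t_q=1/2 → seg 0, τ=1/2; S=0+-3211/465·τ+0·τ²+886/465·τ³=-1993/620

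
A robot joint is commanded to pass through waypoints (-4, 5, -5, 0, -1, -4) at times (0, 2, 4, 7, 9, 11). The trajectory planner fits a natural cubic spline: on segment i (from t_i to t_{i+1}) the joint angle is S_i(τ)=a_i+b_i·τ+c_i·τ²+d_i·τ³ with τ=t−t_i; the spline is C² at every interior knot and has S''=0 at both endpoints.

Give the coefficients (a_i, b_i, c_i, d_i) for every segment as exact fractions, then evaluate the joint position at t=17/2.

Δ: Δ0=9/2, Δ1=-5, Δ2=5/3, Δ3=-1/2, Δ4=-3/2
row 1: diag=8, rhs=-57; c'=1/4, d'=-57/8
row 2: denom=10−2·1/4=19/2; d'=(40−2·-57/8)/(19/2)=217/38
row 3: denom=10−3·6/19=172/19; d'=(-13−3·217/38)/(172/19)=-1145/344
row 4: denom=8−2·19/86=325/43; d'=(-6−2·-1145/344)/(325/43)=113/1300
back: M4=113/1300
back: M3=-1145/344−19/86·113/1300=-1088/325
back: M2=217/38−6/19·-1088/325=4399/650
back: M1=-57/8−1/4·4399/650=-5731/650
M: M0=0, M1=-5731/650, M2=4399/650, M3=-1088/325, M4=113/1300, M5=0
seg 0: a=-4, c=M0/2=0, d=(M1−M0)/(6·2)=-5731/7800, b=Δ0−h0·(2M0+M1)/6=7253/975
seg 1: a=5, c=M1/2=-5731/1300, d=(M2−M1)/(6·2)=1013/780, b=Δ1−h1·(2M1+M2)/6=-2687/1950
seg 2: a=-5, c=M2/2=4399/1300, d=(M3−M2)/(6·3)=-263/468, b=Δ2−h2·(2M2+M3)/6=-6683/1950
seg 3: a=0, c=M3/2=-544/325, d=(M4−M3)/(6·2)=893/3120, b=Δ3−h3·(2M3+M4)/6=6641/3900
seg 4: a=-1, c=M4/2=113/2600, d=(M5−M4)/(6·2)=-113/15600, b=Δ4−h4·(2M4+M5)/6=-1519/975
t_q=17/2 → seg 3, τ=3/2; S=0+6641/3900·τ+-544/325·τ²+893/3120·τ³=-787/3200

  seg 0: a=-4 b=7253/975 c=0 d=-5731/7800
  seg 1: a=5 b=-2687/1950 c=-5731/1300 d=1013/780
  seg 2: a=-5 b=-6683/1950 c=4399/1300 d=-263/468
  seg 3: a=0 b=6641/3900 c=-544/325 d=893/3120
  seg 4: a=-1 b=-1519/975 c=113/2600 d=-113/15600
S(17/2) = -787/3200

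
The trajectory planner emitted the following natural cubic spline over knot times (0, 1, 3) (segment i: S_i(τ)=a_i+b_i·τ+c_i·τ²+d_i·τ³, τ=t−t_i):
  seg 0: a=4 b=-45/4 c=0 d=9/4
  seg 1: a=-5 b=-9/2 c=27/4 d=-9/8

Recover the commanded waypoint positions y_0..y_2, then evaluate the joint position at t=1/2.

y_0 = S_0(0) = a_0 = 4
y_1 = S_1(0) = a_1 = -5
y_2 = S_1(2) = 4
t_q=1/2 is in segment 0 (τ=1/2); S_0(τ)=-43/32

y_0=4 y_1=-5 y_2=4
S(1/2) = -43/32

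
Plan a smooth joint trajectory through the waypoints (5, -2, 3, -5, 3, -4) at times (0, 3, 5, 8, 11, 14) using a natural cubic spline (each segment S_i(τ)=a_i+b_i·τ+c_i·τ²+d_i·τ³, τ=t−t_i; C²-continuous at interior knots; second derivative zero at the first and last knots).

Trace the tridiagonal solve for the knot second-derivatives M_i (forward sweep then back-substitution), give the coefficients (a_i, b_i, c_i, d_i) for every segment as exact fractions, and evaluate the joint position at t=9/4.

Δ: Δ0=-7/3, Δ1=5/2, Δ2=-8/3, Δ3=8/3, Δ4=-7/3
row 1: diag=10, rhs=29; c'=1/5, d'=29/10
row 2: denom=10−2·1/5=48/5; d'=(-31−2·29/10)/(48/5)=-23/6
row 3: denom=12−3·5/16=177/16; d'=(32−3·-23/6)/(177/16)=232/59
row 4: denom=12−3·16/59=660/59; d'=(-30−3·232/59)/(660/59)=-411/110
back: M4=-411/110
back: M3=232/59−16/59·-411/110=272/55
back: M2=-23/6−5/16·272/55=-355/66
back: M1=29/10−1/5·-355/66=656/165
M: M0=0, M1=656/165, M2=-355/66, M3=272/55, M4=-411/110, M5=0
seg 0: a=5, c=M0/2=0, d=(M1−M0)/(6·3)=328/1485, b=Δ0−h0·(2M0+M1)/6=-713/165
seg 1: a=-2, c=M1/2=328/165, d=(M2−M1)/(6·2)=-343/440, b=Δ1−h1·(2M1+M2)/6=271/165
seg 2: a=3, c=M2/2=-355/132, d=(M3−M2)/(6·3)=3407/5940, b=Δ2−h2·(2M2+M3)/6=79/330
seg 3: a=-5, c=M3/2=136/55, d=(M4−M3)/(6·3)=-191/396, b=Δ3−h3·(2M3+M4)/6=-271/660
seg 4: a=3, c=M4/2=-411/220, d=(M5−M4)/(6·3)=137/660, b=Δ4−h4·(2M4+M5)/6=463/330
t_q=9/4 → seg 0, τ=9/4; S=5+-713/165·τ+0·τ²+328/1485·τ³=-971/440

  seg 0: a=5 b=-713/165 c=0 d=328/1485
  seg 1: a=-2 b=271/165 c=328/165 d=-343/440
  seg 2: a=3 b=79/330 c=-355/132 d=3407/5940
  seg 3: a=-5 b=-271/660 c=136/55 d=-191/396
  seg 4: a=3 b=463/330 c=-411/220 d=137/660
S(9/4) = -971/440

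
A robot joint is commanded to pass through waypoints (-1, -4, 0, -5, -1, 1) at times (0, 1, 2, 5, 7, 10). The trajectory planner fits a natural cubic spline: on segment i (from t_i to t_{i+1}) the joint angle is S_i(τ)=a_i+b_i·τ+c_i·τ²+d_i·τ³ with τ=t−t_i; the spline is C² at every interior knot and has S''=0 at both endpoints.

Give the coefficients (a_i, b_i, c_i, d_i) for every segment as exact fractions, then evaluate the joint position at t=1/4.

Δ: Δ0=-3, Δ1=4, Δ2=-5/3, Δ3=2, Δ4=2/3
row 1: diag=4, rhs=42; c'=1/4, d'=21/2
row 2: denom=8−1·1/4=31/4; d'=(-34−1·21/2)/(31/4)=-178/31
row 3: denom=10−3·12/31=274/31; d'=(22−3·-178/31)/(274/31)=608/137
row 4: denom=10−2·31/137=1308/137; d'=(-8−2·608/137)/(1308/137)=-578/327
back: M4=-578/327
back: M3=608/137−31/137·-578/327=1582/327
back: M2=-178/31−12/31·1582/327=-830/109
back: M1=21/2−1/4·-830/109=1352/109
M: M0=0, M1=1352/109, M2=-830/109, M3=1582/327, M4=-578/327, M5=0
seg 0: a=-1, c=M0/2=0, d=(M1−M0)/(6·1)=676/327, b=Δ0−h0·(2M0+M1)/6=-1657/327
seg 1: a=-4, c=M1/2=676/109, d=(M2−M1)/(6·1)=-1091/327, b=Δ1−h1·(2M1+M2)/6=371/327
seg 2: a=0, c=M2/2=-415/109, d=(M3−M2)/(6·3)=2036/2943, b=Δ2−h2·(2M2+M3)/6=1154/327
seg 3: a=-5, c=M3/2=791/327, d=(M4−M3)/(6·2)=-60/109, b=Δ3−h3·(2M3+M4)/6=-208/327
seg 4: a=-1, c=M4/2=-289/327, d=(M5−M4)/(6·3)=289/2943, b=Δ4−h4·(2M4+M5)/6=796/327
t_q=1/4 → seg 0, τ=1/4; S=-1+-1657/327·τ+0·τ²+676/327·τ³=-3897/1744

  seg 0: a=-1 b=-1657/327 c=0 d=676/327
  seg 1: a=-4 b=371/327 c=676/109 d=-1091/327
  seg 2: a=0 b=1154/327 c=-415/109 d=2036/2943
  seg 3: a=-5 b=-208/327 c=791/327 d=-60/109
  seg 4: a=-1 b=796/327 c=-289/327 d=289/2943
S(1/4) = -3897/1744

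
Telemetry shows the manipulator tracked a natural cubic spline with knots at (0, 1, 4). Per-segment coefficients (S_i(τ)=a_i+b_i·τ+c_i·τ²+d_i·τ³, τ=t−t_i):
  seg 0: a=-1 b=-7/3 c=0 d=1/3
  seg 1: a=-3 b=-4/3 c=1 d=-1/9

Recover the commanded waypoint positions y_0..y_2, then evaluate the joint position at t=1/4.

y_0=-1 y_1=-3 y_2=-1
S(1/4) = -101/64

y_0 = S_0(0) = a_0 = -1
y_1 = S_1(0) = a_1 = -3
y_2 = S_1(3) = -1
t_q=1/4 is in segment 0 (τ=1/4); S_0(τ)=-101/64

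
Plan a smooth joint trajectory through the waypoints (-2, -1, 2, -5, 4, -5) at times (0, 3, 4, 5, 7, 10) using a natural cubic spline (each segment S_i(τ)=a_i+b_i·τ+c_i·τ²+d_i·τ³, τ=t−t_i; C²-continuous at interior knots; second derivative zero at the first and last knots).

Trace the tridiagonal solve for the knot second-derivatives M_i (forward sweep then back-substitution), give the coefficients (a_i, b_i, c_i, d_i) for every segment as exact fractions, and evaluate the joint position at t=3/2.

Δ: Δ0=1/3, Δ1=3, Δ2=-7, Δ3=9/2, Δ4=-3
row 1: diag=8, rhs=16; c'=1/8, d'=2
row 2: denom=4−1·1/8=31/8; d'=(-60−1·2)/(31/8)=-16
row 3: denom=6−1·8/31=178/31; d'=(69−1·-16)/(178/31)=2635/178
row 4: denom=10−2·31/89=828/89; d'=(-45−2·2635/178)/(828/89)=-1660/207
back: M4=-1660/207
back: M3=2635/178−31/89·-1660/207=7285/414
back: M2=-16−8/31·7285/414=-4252/207
back: M1=2−1/8·-4252/207=1891/414
M: M0=0, M1=1891/414, M2=-4252/207, M3=7285/414, M4=-1660/207, M5=0
seg 0: a=-2, c=M0/2=0, d=(M1−M0)/(6·3)=1891/7452, b=Δ0−h0·(2M0+M1)/6=-1615/828
seg 1: a=-1, c=M1/2=1891/828, d=(M2−M1)/(6·1)=-385/92, b=Δ1−h1·(2M1+M2)/6=2029/414
seg 2: a=2, c=M2/2=-2126/207, d=(M3−M2)/(6·1)=5263/828, b=Δ2−h2·(2M2+M3)/6=-2555/828
seg 3: a=-5, c=M3/2=7285/828, d=(M4−M3)/(6·2)=-3535/1656, b=Δ3−h3·(2M3+M4)/6=-629/138
seg 4: a=4, c=M4/2=-830/207, d=(M5−M4)/(6·3)=830/1863, b=Δ4−h4·(2M4+M5)/6=1039/207
t_q=3/2 → seg 0, τ=3/2; S=-2+-1615/828·τ+0·τ²+1891/7452·τ³=-2995/736

  seg 0: a=-2 b=-1615/828 c=0 d=1891/7452
  seg 1: a=-1 b=2029/414 c=1891/828 d=-385/92
  seg 2: a=2 b=-2555/828 c=-2126/207 d=5263/828
  seg 3: a=-5 b=-629/138 c=7285/828 d=-3535/1656
  seg 4: a=4 b=1039/207 c=-830/207 d=830/1863
S(3/2) = -2995/736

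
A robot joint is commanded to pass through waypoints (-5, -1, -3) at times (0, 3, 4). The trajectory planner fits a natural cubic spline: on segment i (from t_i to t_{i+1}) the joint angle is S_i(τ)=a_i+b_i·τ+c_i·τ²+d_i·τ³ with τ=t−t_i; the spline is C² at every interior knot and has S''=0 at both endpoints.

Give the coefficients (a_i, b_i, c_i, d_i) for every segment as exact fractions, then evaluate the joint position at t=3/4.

  seg 0: a=-5 b=31/12 c=0 d=-5/36
  seg 1: a=-1 b=-7/6 c=-5/4 d=5/12
S(3/4) = -799/256

Δ: Δ0=4/3, Δ1=-2
row 1: diag=8, rhs=-20; c'=1/8, d'=-5/2
back: M1=-5/2
M: M0=0, M1=-5/2, M2=0
seg 0: a=-5, c=M0/2=0, d=(M1−M0)/(6·3)=-5/36, b=Δ0−h0·(2M0+M1)/6=31/12
seg 1: a=-1, c=M1/2=-5/4, d=(M2−M1)/(6·1)=5/12, b=Δ1−h1·(2M1+M2)/6=-7/6
t_q=3/4 → seg 0, τ=3/4; S=-5+31/12·τ+0·τ²+-5/36·τ³=-799/256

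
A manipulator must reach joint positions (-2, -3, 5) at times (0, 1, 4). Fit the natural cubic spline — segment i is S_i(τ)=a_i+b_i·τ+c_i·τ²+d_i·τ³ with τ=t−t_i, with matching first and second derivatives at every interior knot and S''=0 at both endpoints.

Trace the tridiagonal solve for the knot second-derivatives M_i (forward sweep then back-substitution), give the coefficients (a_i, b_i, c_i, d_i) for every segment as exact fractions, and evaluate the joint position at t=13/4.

Δ: Δ0=-1, Δ1=8/3
row 1: diag=8, rhs=22; c'=3/8, d'=11/4
back: M1=11/4
M: M0=0, M1=11/4, M2=0
seg 0: a=-2, c=M0/2=0, d=(M1−M0)/(6·1)=11/24, b=Δ0−h0·(2M0+M1)/6=-35/24
seg 1: a=-3, c=M1/2=11/8, d=(M2−M1)/(6·3)=-11/72, b=Δ1−h1·(2M1+M2)/6=-1/12
t_q=13/4 → seg 1, τ=9/4; S=-3+-1/12·τ+11/8·τ²+-11/72·τ³=1041/512

  seg 0: a=-2 b=-35/24 c=0 d=11/24
  seg 1: a=-3 b=-1/12 c=11/8 d=-11/72
S(13/4) = 1041/512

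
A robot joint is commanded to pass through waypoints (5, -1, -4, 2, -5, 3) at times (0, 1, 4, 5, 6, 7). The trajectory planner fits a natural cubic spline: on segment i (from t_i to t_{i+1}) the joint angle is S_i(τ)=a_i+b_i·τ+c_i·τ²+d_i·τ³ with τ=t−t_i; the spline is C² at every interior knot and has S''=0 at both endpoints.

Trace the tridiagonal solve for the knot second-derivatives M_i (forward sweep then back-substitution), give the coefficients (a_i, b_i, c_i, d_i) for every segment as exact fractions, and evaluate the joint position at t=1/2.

  seg 0: a=5 b=-4822/793 c=0 d=64/793
  seg 1: a=-1 b=-4630/793 c=192/793 d=1087/2379
  seg 2: a=-4 b=485/61 c=3453/793 d=-5000/793
  seg 3: a=2 b=-1789/793 c=-11547/793 d=7785/793
  seg 4: a=-5 b=-1528/793 c=11808/793 d=-3936/793
S(1/2) = 1562/793

Δ: Δ0=-6, Δ1=-1, Δ2=6, Δ3=-7, Δ4=8
row 1: diag=8, rhs=30; c'=3/8, d'=15/4
row 2: denom=8−3·3/8=55/8; d'=(42−3·15/4)/(55/8)=246/55
row 3: denom=4−1·8/55=212/55; d'=(-78−1·246/55)/(212/55)=-1134/53
row 4: denom=4−1·55/212=793/212; d'=(90−1·-1134/53)/(793/212)=23616/793
back: M4=23616/793
back: M3=-1134/53−55/212·23616/793=-23094/793
back: M2=246/55−8/55·-23094/793=6906/793
back: M1=15/4−3/8·6906/793=384/793
M: M0=0, M1=384/793, M2=6906/793, M3=-23094/793, M4=23616/793, M5=0
seg 0: a=5, c=M0/2=0, d=(M1−M0)/(6·1)=64/793, b=Δ0−h0·(2M0+M1)/6=-4822/793
seg 1: a=-1, c=M1/2=192/793, d=(M2−M1)/(6·3)=1087/2379, b=Δ1−h1·(2M1+M2)/6=-4630/793
seg 2: a=-4, c=M2/2=3453/793, d=(M3−M2)/(6·1)=-5000/793, b=Δ2−h2·(2M2+M3)/6=485/61
seg 3: a=2, c=M3/2=-11547/793, d=(M4−M3)/(6·1)=7785/793, b=Δ3−h3·(2M3+M4)/6=-1789/793
seg 4: a=-5, c=M4/2=11808/793, d=(M5−M4)/(6·1)=-3936/793, b=Δ4−h4·(2M4+M5)/6=-1528/793
t_q=1/2 → seg 0, τ=1/2; S=5+-4822/793·τ+0·τ²+64/793·τ³=1562/793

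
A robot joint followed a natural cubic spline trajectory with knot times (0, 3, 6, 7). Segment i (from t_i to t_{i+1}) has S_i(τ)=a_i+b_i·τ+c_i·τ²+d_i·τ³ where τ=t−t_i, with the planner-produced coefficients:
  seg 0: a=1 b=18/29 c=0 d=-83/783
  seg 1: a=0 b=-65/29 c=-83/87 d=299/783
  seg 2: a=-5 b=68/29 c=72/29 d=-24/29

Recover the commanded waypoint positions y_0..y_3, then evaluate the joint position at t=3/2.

y_0 = S_0(0) = a_0 = 1
y_1 = S_1(0) = a_1 = 0
y_2 = S_2(0) = a_2 = -5
y_3 = S_2(1) = -1
t_q=3/2 is in segment 0 (τ=3/2); S_0(τ)=365/232

y_0=1 y_1=0 y_2=-5 y_3=-1
S(3/2) = 365/232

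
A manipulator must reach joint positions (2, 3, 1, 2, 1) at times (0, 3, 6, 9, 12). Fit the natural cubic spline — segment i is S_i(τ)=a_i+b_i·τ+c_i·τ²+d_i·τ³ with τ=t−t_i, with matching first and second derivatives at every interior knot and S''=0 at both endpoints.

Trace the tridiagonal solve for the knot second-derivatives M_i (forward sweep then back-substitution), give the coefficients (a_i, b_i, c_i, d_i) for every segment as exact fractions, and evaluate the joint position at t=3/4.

Δ: Δ0=1/3, Δ1=-2/3, Δ2=1/3, Δ3=-1/3
row 1: diag=12, rhs=-6; c'=1/4, d'=-1/2
row 2: denom=12−3·1/4=45/4; d'=(6−3·-1/2)/(45/4)=2/3
row 3: denom=12−3·4/15=56/5; d'=(-4−3·2/3)/(56/5)=-15/28
back: M3=-15/28
back: M2=2/3−4/15·-15/28=17/21
back: M1=-1/2−1/4·17/21=-59/84
M: M0=0, M1=-59/84, M2=17/21, M3=-15/28, M4=0
seg 0: a=2, c=M0/2=0, d=(M1−M0)/(6·3)=-59/1512, b=Δ0−h0·(2M0+M1)/6=115/168
seg 1: a=3, c=M1/2=-59/168, d=(M2−M1)/(6·3)=127/1512, b=Δ1−h1·(2M1+M2)/6=-31/84
seg 2: a=1, c=M2/2=17/42, d=(M3−M2)/(6·3)=-113/1512, b=Δ2−h2·(2M2+M3)/6=-5/24
seg 3: a=2, c=M3/2=-15/56, d=(M4−M3)/(6·3)=5/168, b=Δ3−h3·(2M3+M4)/6=17/84
t_q=3/4 → seg 0, τ=3/4; S=2+115/168·τ+0·τ²+-59/1512·τ³=8949/3584

  seg 0: a=2 b=115/168 c=0 d=-59/1512
  seg 1: a=3 b=-31/84 c=-59/168 d=127/1512
  seg 2: a=1 b=-5/24 c=17/42 d=-113/1512
  seg 3: a=2 b=17/84 c=-15/56 d=5/168
S(3/4) = 8949/3584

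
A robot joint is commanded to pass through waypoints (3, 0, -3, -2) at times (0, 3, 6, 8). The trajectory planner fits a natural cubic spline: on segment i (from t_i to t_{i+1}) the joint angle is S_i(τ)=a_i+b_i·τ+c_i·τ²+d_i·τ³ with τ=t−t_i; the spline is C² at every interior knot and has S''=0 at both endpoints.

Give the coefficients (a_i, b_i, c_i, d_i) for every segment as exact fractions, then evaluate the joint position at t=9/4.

Δ: Δ0=-1, Δ1=-1, Δ2=1/2
row 1: diag=12, rhs=0; c'=1/4, d'=0
row 2: denom=10−3·1/4=37/4; d'=(9−3·0)/(37/4)=36/37
back: M2=36/37
back: M1=0−1/4·36/37=-9/37
M: M0=0, M1=-9/37, M2=36/37, M3=0
seg 0: a=3, c=M0/2=0, d=(M1−M0)/(6·3)=-1/74, b=Δ0−h0·(2M0+M1)/6=-65/74
seg 1: a=0, c=M1/2=-9/74, d=(M2−M1)/(6·3)=5/74, b=Δ1−h1·(2M1+M2)/6=-46/37
seg 2: a=-3, c=M2/2=18/37, d=(M3−M2)/(6·2)=-3/37, b=Δ2−h2·(2M2+M3)/6=-11/74
t_q=9/4 → seg 0, τ=9/4; S=3+-65/74·τ+0·τ²+-1/74·τ³=4119/4736

  seg 0: a=3 b=-65/74 c=0 d=-1/74
  seg 1: a=0 b=-46/37 c=-9/74 d=5/74
  seg 2: a=-3 b=-11/74 c=18/37 d=-3/37
S(9/4) = 4119/4736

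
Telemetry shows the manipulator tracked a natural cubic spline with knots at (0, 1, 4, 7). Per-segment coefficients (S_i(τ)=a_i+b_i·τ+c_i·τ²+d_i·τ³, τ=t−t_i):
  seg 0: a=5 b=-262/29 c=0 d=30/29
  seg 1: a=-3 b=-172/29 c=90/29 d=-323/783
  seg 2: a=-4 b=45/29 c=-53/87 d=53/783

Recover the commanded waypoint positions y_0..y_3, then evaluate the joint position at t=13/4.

y_0=5 y_1=-3 y_2=-4 y_3=-3
S(13/4) = -9897/1856

y_0 = S_0(0) = a_0 = 5
y_1 = S_1(0) = a_1 = -3
y_2 = S_2(0) = a_2 = -4
y_3 = S_2(3) = -3
t_q=13/4 is in segment 1 (τ=9/4); S_1(τ)=-9897/1856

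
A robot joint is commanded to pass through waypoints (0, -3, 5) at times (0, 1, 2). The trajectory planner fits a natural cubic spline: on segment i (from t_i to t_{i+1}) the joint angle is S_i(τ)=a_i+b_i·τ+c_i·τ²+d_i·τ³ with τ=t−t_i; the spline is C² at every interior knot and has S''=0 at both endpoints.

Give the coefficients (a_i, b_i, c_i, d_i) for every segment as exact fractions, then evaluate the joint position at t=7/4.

Δ: Δ0=-3, Δ1=8
row 1: diag=4, rhs=66; c'=1/4, d'=33/2
back: M1=33/2
M: M0=0, M1=33/2, M2=0
seg 0: a=0, c=M0/2=0, d=(M1−M0)/(6·1)=11/4, b=Δ0−h0·(2M0+M1)/6=-23/4
seg 1: a=-3, c=M1/2=33/4, d=(M2−M1)/(6·1)=-11/4, b=Δ1−h1·(2M1+M2)/6=5/2
t_q=7/4 → seg 1, τ=3/4; S=-3+5/2·τ+33/4·τ²+-11/4·τ³=603/256

  seg 0: a=0 b=-23/4 c=0 d=11/4
  seg 1: a=-3 b=5/2 c=33/4 d=-11/4
S(7/4) = 603/256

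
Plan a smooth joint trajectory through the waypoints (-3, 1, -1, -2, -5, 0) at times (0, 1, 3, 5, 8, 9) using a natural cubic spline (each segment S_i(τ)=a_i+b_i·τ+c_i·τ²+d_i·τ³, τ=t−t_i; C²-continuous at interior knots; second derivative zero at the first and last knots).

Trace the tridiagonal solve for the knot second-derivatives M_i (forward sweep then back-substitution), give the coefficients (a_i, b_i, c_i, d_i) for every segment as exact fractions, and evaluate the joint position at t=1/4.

Δ: Δ0=4, Δ1=-1, Δ2=-1/2, Δ3=-1, Δ4=5
row 1: diag=6, rhs=-30; c'=1/3, d'=-5
row 2: denom=8−2·1/3=22/3; d'=(3−2·-5)/(22/3)=39/22
row 3: denom=10−2·3/11=104/11; d'=(-3−2·39/22)/(104/11)=-9/13
row 4: denom=8−3·33/104=733/104; d'=(36−3·-9/13)/(733/104)=3960/733
back: M4=3960/733
back: M3=-9/13−33/104·3960/733=-1764/733
back: M2=39/22−3/11·-1764/733=3561/1466
back: M1=-5−1/3·3561/1466=-8517/1466
M: M0=0, M1=-8517/1466, M2=3561/1466, M3=-1764/733, M4=3960/733, M5=0
seg 0: a=-3, c=M0/2=0, d=(M1−M0)/(6·1)=-2839/2932, b=Δ0−h0·(2M0+M1)/6=14567/2932
seg 1: a=1, c=M1/2=-8517/2932, d=(M2−M1)/(6·2)=2013/2932, b=Δ1−h1·(2M1+M2)/6=3025/1466
seg 2: a=-1, c=M2/2=3561/2932, d=(M3−M2)/(6·2)=-2363/5864, b=Δ2−h2·(2M2+M3)/6=-1931/1466
seg 3: a=-2, c=M3/2=-882/733, d=(M4−M3)/(6·3)=318/733, b=Δ3−h3·(2M3+M4)/6=-949/733
seg 4: a=-5, c=M4/2=1980/733, d=(M5−M4)/(6·1)=-660/733, b=Δ4−h4·(2M4+M5)/6=2345/733
t_q=1/4 → seg 0, τ=1/4; S=-3+14567/2932·τ+0·τ²+-2839/2932·τ³=-332711/187648

  seg 0: a=-3 b=14567/2932 c=0 d=-2839/2932
  seg 1: a=1 b=3025/1466 c=-8517/2932 d=2013/2932
  seg 2: a=-1 b=-1931/1466 c=3561/2932 d=-2363/5864
  seg 3: a=-2 b=-949/733 c=-882/733 d=318/733
  seg 4: a=-5 b=2345/733 c=1980/733 d=-660/733
S(1/4) = -332711/187648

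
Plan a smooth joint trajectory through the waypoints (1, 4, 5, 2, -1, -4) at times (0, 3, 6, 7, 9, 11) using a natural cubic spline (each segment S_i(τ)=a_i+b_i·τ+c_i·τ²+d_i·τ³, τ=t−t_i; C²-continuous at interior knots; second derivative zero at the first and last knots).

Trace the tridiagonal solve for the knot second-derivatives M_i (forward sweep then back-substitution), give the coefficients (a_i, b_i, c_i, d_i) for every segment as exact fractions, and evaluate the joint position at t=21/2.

  seg 0: a=1 b=748/933 c=0 d=185/8397
  seg 1: a=4 b=1303/933 c=185/933 d=-1547/8397
  seg 2: a=5 b=-2228/933 c=-454/311 d=791/933
  seg 3: a=2 b=-2579/933 c=337/311 d=-1685/7464
  seg 4: a=-1 b=-2125/1866 c=-337/1244 d=337/7464
S(21/2) = -63003/19904

Δ: Δ0=1, Δ1=1/3, Δ2=-3, Δ3=-3/2, Δ4=-3/2
row 1: diag=12, rhs=-4; c'=1/4, d'=-1/3
row 2: denom=8−3·1/4=29/4; d'=(-20−3·-1/3)/(29/4)=-76/29
row 3: denom=6−1·4/29=170/29; d'=(9−1·-76/29)/(170/29)=337/170
row 4: denom=8−2·29/85=622/85; d'=(0−2·337/170)/(622/85)=-337/622
back: M4=-337/622
back: M3=337/170−29/85·-337/622=674/311
back: M2=-76/29−4/29·674/311=-908/311
back: M1=-1/3−1/4·-908/311=370/933
M: M0=0, M1=370/933, M2=-908/311, M3=674/311, M4=-337/622, M5=0
seg 0: a=1, c=M0/2=0, d=(M1−M0)/(6·3)=185/8397, b=Δ0−h0·(2M0+M1)/6=748/933
seg 1: a=4, c=M1/2=185/933, d=(M2−M1)/(6·3)=-1547/8397, b=Δ1−h1·(2M1+M2)/6=1303/933
seg 2: a=5, c=M2/2=-454/311, d=(M3−M2)/(6·1)=791/933, b=Δ2−h2·(2M2+M3)/6=-2228/933
seg 3: a=2, c=M3/2=337/311, d=(M4−M3)/(6·2)=-1685/7464, b=Δ3−h3·(2M3+M4)/6=-2579/933
seg 4: a=-1, c=M4/2=-337/1244, d=(M5−M4)/(6·2)=337/7464, b=Δ4−h4·(2M4+M5)/6=-2125/1866
t_q=21/2 → seg 4, τ=3/2; S=-1+-2125/1866·τ+-337/1244·τ²+337/7464·τ³=-63003/19904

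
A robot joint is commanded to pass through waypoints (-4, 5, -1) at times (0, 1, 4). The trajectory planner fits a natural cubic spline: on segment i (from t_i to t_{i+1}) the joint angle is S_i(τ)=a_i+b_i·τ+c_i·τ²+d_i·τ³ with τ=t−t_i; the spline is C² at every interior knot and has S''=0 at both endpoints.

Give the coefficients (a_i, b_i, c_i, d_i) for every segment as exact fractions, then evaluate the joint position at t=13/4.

Δ: Δ0=9, Δ1=-2
row 1: diag=8, rhs=-66; c'=3/8, d'=-33/4
back: M1=-33/4
M: M0=0, M1=-33/4, M2=0
seg 0: a=-4, c=M0/2=0, d=(M1−M0)/(6·1)=-11/8, b=Δ0−h0·(2M0+M1)/6=83/8
seg 1: a=5, c=M1/2=-33/8, d=(M2−M1)/(6·3)=11/24, b=Δ1−h1·(2M1+M2)/6=25/4
t_q=13/4 → seg 1, τ=9/4; S=5+25/4·τ+-33/8·τ²+11/24·τ³=1741/512

  seg 0: a=-4 b=83/8 c=0 d=-11/8
  seg 1: a=5 b=25/4 c=-33/8 d=11/24
S(13/4) = 1741/512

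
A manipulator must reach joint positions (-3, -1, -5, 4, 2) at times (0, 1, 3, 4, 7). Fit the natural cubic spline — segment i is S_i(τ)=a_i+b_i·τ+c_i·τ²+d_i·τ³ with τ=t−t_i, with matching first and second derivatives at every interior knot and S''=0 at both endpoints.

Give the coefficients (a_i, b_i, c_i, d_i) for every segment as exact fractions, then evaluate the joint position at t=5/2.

  seg 0: a=-3 b=53/15 c=0 d=-23/15
  seg 1: a=-1 b=-16/15 c=-23/5 d=31/15
  seg 2: a=-5 b=16/3 c=39/5 d=-62/15
  seg 3: a=4 b=128/15 c=-23/5 d=23/45
S(5/2) = -239/40

Δ: Δ0=2, Δ1=-2, Δ2=9, Δ3=-2/3
row 1: diag=6, rhs=-24; c'=1/3, d'=-4
row 2: denom=6−2·1/3=16/3; d'=(66−2·-4)/(16/3)=111/8
row 3: denom=8−1·3/16=125/16; d'=(-58−1·111/8)/(125/16)=-46/5
back: M3=-46/5
back: M2=111/8−3/16·-46/5=78/5
back: M1=-4−1/3·78/5=-46/5
M: M0=0, M1=-46/5, M2=78/5, M3=-46/5, M4=0
seg 0: a=-3, c=M0/2=0, d=(M1−M0)/(6·1)=-23/15, b=Δ0−h0·(2M0+M1)/6=53/15
seg 1: a=-1, c=M1/2=-23/5, d=(M2−M1)/(6·2)=31/15, b=Δ1−h1·(2M1+M2)/6=-16/15
seg 2: a=-5, c=M2/2=39/5, d=(M3−M2)/(6·1)=-62/15, b=Δ2−h2·(2M2+M3)/6=16/3
seg 3: a=4, c=M3/2=-23/5, d=(M4−M3)/(6·3)=23/45, b=Δ3−h3·(2M3+M4)/6=128/15
t_q=5/2 → seg 1, τ=3/2; S=-1+-16/15·τ+-23/5·τ²+31/15·τ³=-239/40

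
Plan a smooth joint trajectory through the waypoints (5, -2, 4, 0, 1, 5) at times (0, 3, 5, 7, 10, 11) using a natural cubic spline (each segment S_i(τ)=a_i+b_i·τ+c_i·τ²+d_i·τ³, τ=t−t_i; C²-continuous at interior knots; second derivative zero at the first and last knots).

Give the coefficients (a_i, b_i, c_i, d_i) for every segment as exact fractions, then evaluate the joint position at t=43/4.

  seg 0: a=5 b=-11321/2538 c=0 d=5399/22842
  seg 1: a=-2 b=2438/1269 c=5399/2538 d=-2015/2538
  seg 2: a=4 b=382/423 c=-6691/2538 d=3007/5076
  seg 3: a=0 b=-3215/1269 c=1165/1269 d=143/11421
  seg 4: a=1 b=4204/1269 c=436/423 d=-436/1269
S(43/4) = 26527/6768

Δ: Δ0=-7/3, Δ1=3, Δ2=-2, Δ3=1/3, Δ4=4
row 1: diag=10, rhs=32; c'=1/5, d'=16/5
row 2: denom=8−2·1/5=38/5; d'=(-30−2·16/5)/(38/5)=-91/19
row 3: denom=10−2·5/19=180/19; d'=(14−2·-91/19)/(180/19)=112/45
row 4: denom=8−3·19/60=141/20; d'=(22−3·112/45)/(141/20)=872/423
back: M4=872/423
back: M3=112/45−19/60·872/423=2330/1269
back: M2=-91/19−5/19·2330/1269=-6691/1269
back: M1=16/5−1/5·-6691/1269=5399/1269
M: M0=0, M1=5399/1269, M2=-6691/1269, M3=2330/1269, M4=872/423, M5=0
seg 0: a=5, c=M0/2=0, d=(M1−M0)/(6·3)=5399/22842, b=Δ0−h0·(2M0+M1)/6=-11321/2538
seg 1: a=-2, c=M1/2=5399/2538, d=(M2−M1)/(6·2)=-2015/2538, b=Δ1−h1·(2M1+M2)/6=2438/1269
seg 2: a=4, c=M2/2=-6691/2538, d=(M3−M2)/(6·2)=3007/5076, b=Δ2−h2·(2M2+M3)/6=382/423
seg 3: a=0, c=M3/2=1165/1269, d=(M4−M3)/(6·3)=143/11421, b=Δ3−h3·(2M3+M4)/6=-3215/1269
seg 4: a=1, c=M4/2=436/423, d=(M5−M4)/(6·1)=-436/1269, b=Δ4−h4·(2M4+M5)/6=4204/1269
t_q=43/4 → seg 4, τ=3/4; S=1+4204/1269·τ+436/423·τ²+-436/1269·τ³=26527/6768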